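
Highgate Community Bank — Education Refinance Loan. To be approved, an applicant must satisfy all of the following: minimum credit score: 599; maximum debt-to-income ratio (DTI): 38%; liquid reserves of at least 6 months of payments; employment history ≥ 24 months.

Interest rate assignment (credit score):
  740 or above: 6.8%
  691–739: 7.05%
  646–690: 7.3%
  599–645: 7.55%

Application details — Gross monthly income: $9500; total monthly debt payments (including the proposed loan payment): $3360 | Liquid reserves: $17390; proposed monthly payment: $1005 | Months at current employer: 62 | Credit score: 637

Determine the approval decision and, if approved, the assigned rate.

Approved at 7.55%

Credit score 637 ≥ 599 (meets minimum)
Debt-to-income = 3,360/9,500 = 35.4% — meets 38% limit
Reserves: 17,390 ÷ 1,005 = 17.3 months (meets 6-month minimum)
Employment 62 ≥ 24 months
All requirements met. Score 637 falls in the 599–645 tier → 7.55%.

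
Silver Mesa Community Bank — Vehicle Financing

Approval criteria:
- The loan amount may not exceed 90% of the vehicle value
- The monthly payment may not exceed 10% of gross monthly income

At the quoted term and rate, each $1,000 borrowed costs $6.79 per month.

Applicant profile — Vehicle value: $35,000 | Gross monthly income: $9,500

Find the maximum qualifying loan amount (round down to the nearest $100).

Payment cap: 10% × $9,500 = $950/month.
At $6.79 per $1,000, that supports 950/6.79 × 1,000 ≈ $139,911 → $139,900.
LTV cap: 90% × $35,000 = $31,500 → $31,500.
Binding constraint: loan-to-value.

$31,500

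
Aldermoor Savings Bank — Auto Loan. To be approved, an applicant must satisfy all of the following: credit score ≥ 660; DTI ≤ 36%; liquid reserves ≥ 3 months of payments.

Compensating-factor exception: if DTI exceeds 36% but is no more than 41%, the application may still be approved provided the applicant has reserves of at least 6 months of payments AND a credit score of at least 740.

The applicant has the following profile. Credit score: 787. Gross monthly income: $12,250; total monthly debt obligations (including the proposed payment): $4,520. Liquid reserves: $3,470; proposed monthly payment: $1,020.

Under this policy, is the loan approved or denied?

Credit score 787 ≥ 660 (meets base)
DTI = 4,520/12,250 = 36.9% > 36% — standard DTI limit exceeded.
Reserves = 3,470/1,020 = 3.4 months ≥ 3
DTI 36.9% is within the 36%–41% exception band; checking compensating factors.
Reserves 3.4 < 6 months; credit score 787 ≥ 740.
Override conditions not both satisfied; exception does not apply.

Denied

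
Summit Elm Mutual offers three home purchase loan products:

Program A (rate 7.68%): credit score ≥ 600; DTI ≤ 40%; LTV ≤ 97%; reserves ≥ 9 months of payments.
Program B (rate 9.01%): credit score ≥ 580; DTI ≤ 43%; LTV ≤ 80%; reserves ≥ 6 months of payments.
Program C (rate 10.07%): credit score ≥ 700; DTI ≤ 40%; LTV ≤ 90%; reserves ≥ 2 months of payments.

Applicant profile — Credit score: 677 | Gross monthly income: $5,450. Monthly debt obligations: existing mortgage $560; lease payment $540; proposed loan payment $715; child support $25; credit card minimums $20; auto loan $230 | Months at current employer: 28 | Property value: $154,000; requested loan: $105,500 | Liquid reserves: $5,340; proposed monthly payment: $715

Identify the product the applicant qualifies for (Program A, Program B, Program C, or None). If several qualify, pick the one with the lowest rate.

Program B

Total debts = (560 + 540 + 715 + 25 + 20 + 230) = 2,090; DTI = 2,090/5,450 = 38.3%.
LTV = 105,500/154,000 = 68.5%.
Reserves = 5,340/715 = 7.5 months.
Program A: score 677 ≥ 600; DTI 38.3% ≤ 40%; LTV 68.5% ≤ 97%; reserves 7.5 < 9 mo → does not qualify.
Program B: score 677 ≥ 580; DTI 38.3% ≤ 43%; LTV 68.5% ≤ 80%; reserves 7.5 ≥ 6 mo → qualifies.
Program C: score 677 < 700; DTI 38.3% ≤ 40%; LTV 68.5% ≤ 90%; reserves 7.5 ≥ 2 mo → does not qualify.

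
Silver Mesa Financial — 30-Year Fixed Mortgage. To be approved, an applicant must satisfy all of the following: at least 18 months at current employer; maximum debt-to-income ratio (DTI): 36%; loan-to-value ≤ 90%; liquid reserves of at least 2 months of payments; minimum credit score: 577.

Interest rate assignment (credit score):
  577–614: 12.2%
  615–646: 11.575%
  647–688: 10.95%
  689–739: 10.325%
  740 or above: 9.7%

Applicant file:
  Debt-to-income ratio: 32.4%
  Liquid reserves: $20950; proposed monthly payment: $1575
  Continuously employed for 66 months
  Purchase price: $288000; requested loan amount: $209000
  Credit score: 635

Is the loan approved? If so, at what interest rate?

Approved at 11.575%

Credit score 635 ≥ 577 (meets minimum)
Liquid reserves cover 20,950/1,575 = 13.3 months — ≥ 2 required
LTV = 209,000/288,000 = 72.6% ≤ 90%
Debt-to-income 32.4% vs 36% cap — pass
Employment 66 ≥ 18 months
All requirements met. Score 635 falls in the 615–646 tier → 11.575%.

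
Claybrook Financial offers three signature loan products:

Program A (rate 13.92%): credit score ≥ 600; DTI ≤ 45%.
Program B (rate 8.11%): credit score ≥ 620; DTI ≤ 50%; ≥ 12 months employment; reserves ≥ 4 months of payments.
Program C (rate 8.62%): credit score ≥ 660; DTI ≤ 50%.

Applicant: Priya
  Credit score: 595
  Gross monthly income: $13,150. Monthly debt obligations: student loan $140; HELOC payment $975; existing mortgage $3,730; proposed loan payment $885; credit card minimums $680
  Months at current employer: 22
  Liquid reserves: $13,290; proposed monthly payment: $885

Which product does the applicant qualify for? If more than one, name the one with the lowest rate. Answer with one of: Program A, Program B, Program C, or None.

None

Total debts = (140 + 975 + 3,730 + 885 + 680) = 6,410; DTI = 6,410/13,150 = 48.7%.
Reserves = 13,290/885 = 15.0 months.
Program A: score 595 < 600; DTI 48.7% > 45% → does not qualify.
Program B: score 595 < 620; DTI 48.7% ≤ 50%; employment 22 ≥ 12 mo; reserves 15.0 ≥ 4 mo → does not qualify.
Program C: score 595 < 660; DTI 48.7% ≤ 50% → does not qualify.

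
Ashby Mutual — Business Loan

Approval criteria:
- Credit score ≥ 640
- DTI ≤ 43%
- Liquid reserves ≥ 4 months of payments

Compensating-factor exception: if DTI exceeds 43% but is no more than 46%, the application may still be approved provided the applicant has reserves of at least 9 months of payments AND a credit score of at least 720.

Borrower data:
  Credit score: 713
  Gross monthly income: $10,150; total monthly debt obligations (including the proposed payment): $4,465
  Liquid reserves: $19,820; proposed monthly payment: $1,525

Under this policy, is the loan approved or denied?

Denied

Credit score 713 ≥ 640 (meets base)
DTI = 4,465/10,150 = 44% > 43% — standard DTI limit exceeded.
Reserves: 19,820 ÷ 1,525 = 13.0 months (meets 4-month minimum)
DTI 44% is within the 43%–46% exception band; checking compensating factors.
Override check — reserves: 13.0 mo (ok); score: 713 (below 720).
Compensating-factor requirement not fully met.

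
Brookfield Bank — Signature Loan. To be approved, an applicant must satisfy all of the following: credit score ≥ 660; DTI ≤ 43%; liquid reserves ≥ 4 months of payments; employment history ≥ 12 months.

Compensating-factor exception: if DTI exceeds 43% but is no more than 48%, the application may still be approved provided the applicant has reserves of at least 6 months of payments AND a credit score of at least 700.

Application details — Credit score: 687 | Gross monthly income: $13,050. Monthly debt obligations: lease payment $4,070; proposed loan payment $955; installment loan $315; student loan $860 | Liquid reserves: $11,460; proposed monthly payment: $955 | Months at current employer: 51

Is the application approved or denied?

Denied

Credit score 687 ≥ 660 (meets base)
Total debts = (4,070 + 955 + 315 + 860) = 6,200. DTI = 6,200/13,050 = 47.5% > 43% — standard DTI limit exceeded.
Reserves = 11,460/955 = 12.0 months ≥ 4
Employment 51 ≥ 12 months
DTI 47.5% is within the 43%–48% exception band; checking compensating factors.
Reserves 12.0 ≥ 6 months; credit score 687 < 700.
Override conditions not both satisfied; exception does not apply.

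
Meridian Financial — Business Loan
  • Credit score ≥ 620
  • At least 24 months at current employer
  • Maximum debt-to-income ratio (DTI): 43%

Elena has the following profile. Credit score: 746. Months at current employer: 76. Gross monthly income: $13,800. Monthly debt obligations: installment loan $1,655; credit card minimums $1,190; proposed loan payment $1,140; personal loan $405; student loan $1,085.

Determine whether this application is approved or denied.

Approved

Credit score 746 ≥ 620 (meets)
Employment 76 ≥ 24 months
Total monthly debts = (1,655 + 1,190 + 1,140 + 405 + 1,085) = 5,475. DTI: 5,475 ÷ 13,800 = 39.7%, within the 43% cap
All criteria satisfied.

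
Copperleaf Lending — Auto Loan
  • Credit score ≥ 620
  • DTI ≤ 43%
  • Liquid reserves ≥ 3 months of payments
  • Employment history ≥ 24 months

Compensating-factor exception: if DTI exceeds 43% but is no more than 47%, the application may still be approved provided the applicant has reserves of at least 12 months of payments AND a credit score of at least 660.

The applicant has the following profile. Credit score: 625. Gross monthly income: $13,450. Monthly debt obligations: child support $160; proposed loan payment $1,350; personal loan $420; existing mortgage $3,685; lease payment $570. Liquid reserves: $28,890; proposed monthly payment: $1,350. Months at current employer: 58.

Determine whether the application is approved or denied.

Denied

Credit score 625 ≥ 620 (meets base)
Total debts = (160 + 1,350 + 420 + 3,685 + 570) = 6,185. DTI: 6,185 ÷ 13,450 = 46%, over the 43% base limit.
Liquid reserves cover 28,890/1,350 = 21.4 months — ≥ 3 required
Employment 58 ≥ 24 months
46% falls in the override range (43%–47%), so the compensating-factor test applies.
Reserves 21.4 ≥ 12 months; credit score 625 < 660.
Compensating-factor requirement not fully met.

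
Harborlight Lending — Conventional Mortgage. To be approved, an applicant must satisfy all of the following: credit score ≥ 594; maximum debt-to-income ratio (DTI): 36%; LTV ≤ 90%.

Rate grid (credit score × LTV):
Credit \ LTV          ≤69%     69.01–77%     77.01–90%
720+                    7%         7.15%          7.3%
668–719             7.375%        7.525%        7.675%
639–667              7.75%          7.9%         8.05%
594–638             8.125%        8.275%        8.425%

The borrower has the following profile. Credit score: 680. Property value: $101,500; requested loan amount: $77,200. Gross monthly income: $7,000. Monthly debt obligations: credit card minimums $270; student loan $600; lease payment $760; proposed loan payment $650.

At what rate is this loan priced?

7.525%

Credit score 680 ≥ 594; Total monthly debts = (270 + 600 + 760 + 650) = 2,280. DTI: 2,280 ÷ 7,000 = 32.6%, within the 36% cap
Loan-to-value = 77,200/101,500 = 76.1% — pass (90% max)
Score 680 is in the 668–719 band; LTV 76.1% is in the 69.01–77% band → 7.525%.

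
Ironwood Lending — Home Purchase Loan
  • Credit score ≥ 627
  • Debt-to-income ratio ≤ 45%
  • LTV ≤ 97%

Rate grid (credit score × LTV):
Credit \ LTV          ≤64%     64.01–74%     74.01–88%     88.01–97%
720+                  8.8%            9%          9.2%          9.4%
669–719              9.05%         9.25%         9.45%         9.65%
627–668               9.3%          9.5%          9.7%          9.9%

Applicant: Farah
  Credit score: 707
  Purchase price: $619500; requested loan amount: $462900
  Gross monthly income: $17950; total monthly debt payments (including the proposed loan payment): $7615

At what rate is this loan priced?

Credit score 707 ≥ 627; Debt-to-income = 7,615/17,950 = 42.4% — meets 45% limit
LTV: 462,900 ÷ 619,500 = 74.7%, within 97% cap
Score 707 is in the 669–719 band; LTV 74.7% is in the 74.01–88% band → 9.45%.

9.45%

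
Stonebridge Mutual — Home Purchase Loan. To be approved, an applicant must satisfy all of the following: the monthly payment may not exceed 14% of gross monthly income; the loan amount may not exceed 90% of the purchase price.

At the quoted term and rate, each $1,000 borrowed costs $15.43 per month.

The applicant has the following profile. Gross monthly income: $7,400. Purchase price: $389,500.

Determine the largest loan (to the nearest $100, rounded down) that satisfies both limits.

Payment cap: 14% × $7,400 = $1,036/month.
At $15.43 per $1,000, that supports 1,036/15.43 × 1,000 ≈ $67,141 → $67,100.
LTV cap: 90% × $389,500 = $350,550 → $350,500.
Binding constraint: payment-to-income.

$67,100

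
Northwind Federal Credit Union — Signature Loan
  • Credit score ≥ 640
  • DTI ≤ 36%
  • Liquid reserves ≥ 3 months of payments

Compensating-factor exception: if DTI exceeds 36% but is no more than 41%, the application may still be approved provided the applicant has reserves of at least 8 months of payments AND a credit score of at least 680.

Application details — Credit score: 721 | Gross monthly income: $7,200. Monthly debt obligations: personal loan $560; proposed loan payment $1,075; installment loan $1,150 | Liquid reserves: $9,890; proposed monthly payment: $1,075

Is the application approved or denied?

Approved

Credit score 721 ≥ 640 (meets base)
Total debts = (560 + 1,075 + 1,150) = 2,785. DTI = 2,785/7,200 = 38.7% > 36% — standard DTI limit exceeded.
Reserves = 9,890/1,075 = 9.2 months ≥ 3
38.7% falls in the override range (36%–41%), so the compensating-factor test applies.
Override check — reserves: 9.2 mo (ok); score: 721 (ok).
Both override conditions satisfied; DTI exception granted.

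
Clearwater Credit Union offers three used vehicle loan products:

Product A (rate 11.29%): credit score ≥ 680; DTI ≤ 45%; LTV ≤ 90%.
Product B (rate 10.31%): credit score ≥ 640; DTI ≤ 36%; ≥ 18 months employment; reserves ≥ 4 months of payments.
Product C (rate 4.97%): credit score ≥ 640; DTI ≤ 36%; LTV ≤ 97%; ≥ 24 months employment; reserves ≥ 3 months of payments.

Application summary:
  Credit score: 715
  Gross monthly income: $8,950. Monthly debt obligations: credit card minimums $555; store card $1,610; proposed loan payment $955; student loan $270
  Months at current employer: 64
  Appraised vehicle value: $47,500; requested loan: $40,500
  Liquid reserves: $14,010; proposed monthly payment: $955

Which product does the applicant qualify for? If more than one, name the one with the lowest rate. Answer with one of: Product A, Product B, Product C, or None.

Product A

Total debts = (555 + 1,610 + 955 + 270) = 3,390; DTI = 3,390/8,950 = 37.9%.
LTV = 40,500/47,500 = 85.3%.
Reserves = 14,010/955 = 14.7 months.
Product A: score 715 ≥ 680; DTI 37.9% ≤ 45%; LTV 85.3% ≤ 90% → qualifies.
Product B: score 715 ≥ 640; DTI 37.9% > 36%; employment 64 ≥ 18 mo; reserves 14.7 ≥ 4 mo → does not qualify.
Product C: score 715 ≥ 640; DTI 37.9% > 36%; LTV 85.3% ≤ 97%; employment 64 ≥ 24 mo; reserves 14.7 ≥ 3 mo → does not qualify.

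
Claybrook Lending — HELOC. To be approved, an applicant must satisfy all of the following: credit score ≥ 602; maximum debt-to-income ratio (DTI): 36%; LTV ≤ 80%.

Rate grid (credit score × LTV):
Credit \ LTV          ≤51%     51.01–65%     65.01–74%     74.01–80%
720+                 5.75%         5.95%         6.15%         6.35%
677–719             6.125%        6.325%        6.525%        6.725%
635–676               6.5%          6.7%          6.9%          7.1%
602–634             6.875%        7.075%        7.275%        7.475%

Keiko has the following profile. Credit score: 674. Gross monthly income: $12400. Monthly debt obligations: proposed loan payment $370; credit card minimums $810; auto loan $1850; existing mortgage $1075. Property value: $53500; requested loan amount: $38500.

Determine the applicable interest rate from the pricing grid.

6.9%

Credit score 674 ≥ 602; Total monthly debts = (370 + 810 + 1,850 + 1,075) = 4,105. Debt-to-income = 4,105/12,400 = 33.1% — meets 36% limit
Loan-to-value = 38,500/53,500 = 72% — pass (80% max)
Credit 674 → row 635–676; LTV 72% → column 65.01–74%. Grid cell → 6.9%.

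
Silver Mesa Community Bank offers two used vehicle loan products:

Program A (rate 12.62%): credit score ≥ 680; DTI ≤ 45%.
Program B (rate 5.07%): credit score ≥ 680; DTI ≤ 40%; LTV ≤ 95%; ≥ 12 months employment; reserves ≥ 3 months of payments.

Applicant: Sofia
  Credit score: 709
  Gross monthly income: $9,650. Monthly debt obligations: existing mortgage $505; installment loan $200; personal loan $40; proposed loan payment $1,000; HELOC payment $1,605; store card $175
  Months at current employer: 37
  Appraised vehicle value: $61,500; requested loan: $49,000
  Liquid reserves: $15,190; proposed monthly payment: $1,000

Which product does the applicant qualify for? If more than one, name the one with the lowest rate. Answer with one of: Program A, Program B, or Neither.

Total debts = (505 + 200 + 40 + 1,000 + 1,605 + 175) = 3,525; DTI = 3,525/9,650 = 36.5%.
LTV = 49,000/61,500 = 79.7%.
Reserves = 15,190/1,000 = 15.2 months.
Program A: score 709 ≥ 680; DTI 36.5% ≤ 45% → qualifies.
Program B: score 709 ≥ 680; DTI 36.5% ≤ 40%; LTV 79.7% ≤ 95%; employment 37 ≥ 12 mo; reserves 15.2 ≥ 3 mo → qualifies.
Qualifying: Program A, Program B. Lowest rate is 5.07% → Program B.

Program B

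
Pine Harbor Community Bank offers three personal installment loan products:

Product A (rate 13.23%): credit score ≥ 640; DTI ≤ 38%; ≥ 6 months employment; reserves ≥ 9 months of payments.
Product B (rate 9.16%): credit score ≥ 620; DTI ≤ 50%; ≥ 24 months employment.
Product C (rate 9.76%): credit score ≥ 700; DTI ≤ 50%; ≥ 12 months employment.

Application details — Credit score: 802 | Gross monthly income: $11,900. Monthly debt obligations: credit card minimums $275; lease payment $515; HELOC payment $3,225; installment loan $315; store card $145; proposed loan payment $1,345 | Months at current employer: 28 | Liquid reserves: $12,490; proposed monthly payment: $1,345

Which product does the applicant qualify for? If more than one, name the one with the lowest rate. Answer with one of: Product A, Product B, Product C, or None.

Total debts = (275 + 515 + 3,225 + 315 + 145 + 1,345) = 5,820; DTI = 5,820/11,900 = 48.9%.
Reserves = 12,490/1,345 = 9.3 months.
Product A: score 802 ≥ 640; DTI 48.9% > 38%; employment 28 ≥ 6 mo; reserves 9.3 ≥ 9 mo → does not qualify.
Product B: score 802 ≥ 620; DTI 48.9% ≤ 50%; employment 28 ≥ 24 mo → qualifies.
Product C: score 802 ≥ 700; DTI 48.9% ≤ 50%; employment 28 ≥ 12 mo → qualifies.
Qualifying: Product B, Product C. Lowest rate is 9.16% → Product B.

Product B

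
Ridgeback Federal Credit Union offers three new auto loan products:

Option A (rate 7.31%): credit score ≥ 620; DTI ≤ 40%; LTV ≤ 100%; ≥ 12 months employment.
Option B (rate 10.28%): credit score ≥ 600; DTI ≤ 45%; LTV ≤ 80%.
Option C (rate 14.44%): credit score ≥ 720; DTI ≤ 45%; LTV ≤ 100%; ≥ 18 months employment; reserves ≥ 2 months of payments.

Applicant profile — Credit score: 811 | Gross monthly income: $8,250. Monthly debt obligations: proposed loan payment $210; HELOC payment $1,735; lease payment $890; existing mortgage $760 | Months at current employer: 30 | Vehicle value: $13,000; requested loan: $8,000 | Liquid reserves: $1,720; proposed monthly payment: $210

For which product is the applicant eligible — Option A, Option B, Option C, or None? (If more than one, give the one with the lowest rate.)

Total debts = (210 + 1,735 + 890 + 760) = 3,595; DTI = 3,595/8,250 = 43.6%.
LTV = 8,000/13,000 = 61.5%.
Reserves = 1,720/210 = 8.2 months.
Option A: score 811 ≥ 620; DTI 43.6% > 40%; LTV 61.5% ≤ 100%; employment 30 ≥ 12 mo → does not qualify.
Option B: score 811 ≥ 600; DTI 43.6% ≤ 45%; LTV 61.5% ≤ 80% → qualifies.
Option C: score 811 ≥ 720; DTI 43.6% ≤ 45%; LTV 61.5% ≤ 100%; employment 30 ≥ 18 mo; reserves 8.2 ≥ 2 mo → qualifies.
Qualifying: Option B, Option C. Lowest rate is 10.28% → Option B.

Option B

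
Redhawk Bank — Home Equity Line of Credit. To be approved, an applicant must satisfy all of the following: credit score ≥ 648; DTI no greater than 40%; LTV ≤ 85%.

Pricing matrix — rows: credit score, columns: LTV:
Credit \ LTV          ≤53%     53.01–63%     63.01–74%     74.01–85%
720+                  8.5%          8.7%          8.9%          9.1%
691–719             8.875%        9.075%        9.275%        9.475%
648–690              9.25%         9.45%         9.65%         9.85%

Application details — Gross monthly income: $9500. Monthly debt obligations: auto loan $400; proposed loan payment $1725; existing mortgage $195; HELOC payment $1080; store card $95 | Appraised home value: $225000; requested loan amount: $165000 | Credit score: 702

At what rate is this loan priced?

9.275%

Credit score 702 ≥ 648; Total monthly debts = (400 + 1,725 + 195 + 1,080 + 95) = 3,495. Debt-to-income = 3,495/9,500 = 36.8% — meets 40% limit
Loan-to-value = 165,000/225,000 = 73.3% — pass (85% max)
Score 702 is in the 691–719 band; LTV 73.3% is in the 63.01–74% band → 9.275%.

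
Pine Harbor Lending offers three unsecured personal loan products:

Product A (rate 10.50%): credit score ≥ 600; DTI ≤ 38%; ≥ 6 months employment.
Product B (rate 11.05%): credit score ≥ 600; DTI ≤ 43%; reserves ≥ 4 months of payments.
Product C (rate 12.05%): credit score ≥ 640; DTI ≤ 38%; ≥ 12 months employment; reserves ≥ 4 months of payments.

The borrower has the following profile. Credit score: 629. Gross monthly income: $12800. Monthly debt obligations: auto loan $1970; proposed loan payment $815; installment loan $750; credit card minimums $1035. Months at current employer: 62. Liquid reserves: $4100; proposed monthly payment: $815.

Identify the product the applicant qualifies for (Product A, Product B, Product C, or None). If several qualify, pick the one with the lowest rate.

Product A

Total debts = (1,970 + 815 + 750 + 1,035) = 4,570; DTI = 4,570/12,800 = 35.7%.
Reserves = 4,100/815 = 5.0 months.
Product A: score 629 ≥ 600; DTI 35.7% ≤ 38%; employment 62 ≥ 6 mo → qualifies.
Product B: score 629 ≥ 600; DTI 35.7% ≤ 43%; reserves 5.0 ≥ 4 mo → qualifies.
Product C: score 629 < 640; DTI 35.7% ≤ 38%; employment 62 ≥ 12 mo; reserves 5.0 ≥ 4 mo → does not qualify.
Qualifying: Product A, Product B. Lowest rate is 10.50% → Product A.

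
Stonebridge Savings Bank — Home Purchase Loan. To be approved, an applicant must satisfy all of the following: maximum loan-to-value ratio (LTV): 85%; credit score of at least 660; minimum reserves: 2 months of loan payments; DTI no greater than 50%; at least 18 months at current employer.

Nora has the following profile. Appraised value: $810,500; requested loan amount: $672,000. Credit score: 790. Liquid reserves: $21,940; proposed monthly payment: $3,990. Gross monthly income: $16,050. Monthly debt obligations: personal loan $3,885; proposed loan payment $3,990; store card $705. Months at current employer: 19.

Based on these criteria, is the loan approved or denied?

Denied

LTV = 672,000/810,500 = 82.9% ≤ 85%
Credit score 790 ≥ 660 (meets)
Liquid reserves cover 21,940/3,990 = 5.5 months — ≥ 2 required
Total monthly debts = (3,885 + 3,990 + 705) = 8,580. DTI = 8,580/16,050 = 53.5% > 50%
Employment 19 ≥ 18 months
Fails on DTI.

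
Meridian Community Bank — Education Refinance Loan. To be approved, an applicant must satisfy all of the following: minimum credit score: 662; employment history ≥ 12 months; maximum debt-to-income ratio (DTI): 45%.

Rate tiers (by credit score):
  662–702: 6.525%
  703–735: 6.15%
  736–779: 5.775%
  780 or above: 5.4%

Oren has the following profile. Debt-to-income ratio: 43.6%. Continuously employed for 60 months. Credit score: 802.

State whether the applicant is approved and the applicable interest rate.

Credit score 802 ≥ 662 (meets minimum)
Debt-to-income 43.6% vs 45% cap — pass
Employment 60 ≥ 12 months
All requirements met. Score 802 falls in the 780 or above tier → 5.4%.

Approved at 5.4%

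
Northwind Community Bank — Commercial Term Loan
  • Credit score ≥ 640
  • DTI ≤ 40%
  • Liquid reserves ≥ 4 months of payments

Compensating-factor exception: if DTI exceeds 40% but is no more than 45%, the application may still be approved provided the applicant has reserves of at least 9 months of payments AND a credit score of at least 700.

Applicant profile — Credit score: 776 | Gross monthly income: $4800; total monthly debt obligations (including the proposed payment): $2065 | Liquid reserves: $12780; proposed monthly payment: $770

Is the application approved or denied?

Approved

Credit score 776 ≥ 640 (meets base)
DTI = 2,065/4,800 = 43% > 40% — standard DTI limit exceeded.
Reserves: 12,780 ÷ 770 = 16.6 months (meets 4-month minimum)
DTI 43% is within the 40%–45% exception band; checking compensating factors.
Reserves 16.6 ≥ 9 months; credit score 776 ≥ 700.
Both override conditions satisfied; DTI exception granted.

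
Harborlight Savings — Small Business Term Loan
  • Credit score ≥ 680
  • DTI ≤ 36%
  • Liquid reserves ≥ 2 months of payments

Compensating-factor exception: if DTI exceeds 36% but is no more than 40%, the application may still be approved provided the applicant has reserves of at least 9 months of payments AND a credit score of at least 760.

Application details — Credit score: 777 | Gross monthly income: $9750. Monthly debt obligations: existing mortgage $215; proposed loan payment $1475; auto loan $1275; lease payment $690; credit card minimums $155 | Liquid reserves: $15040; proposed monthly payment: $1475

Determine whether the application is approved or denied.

Credit score 777 ≥ 680 (meets base)
Total debts = (215 + 1,475 + 1,275 + 690 + 155) = 3,810. DTI: 3,810 ÷ 9,750 = 39.1%, over the 36% base limit.
Liquid reserves cover 15,040/1,475 = 10.2 months — ≥ 2 required
39.1% falls in the override range (36%–40%), so the compensating-factor test applies.
Override check — reserves: 10.2 mo (ok); score: 777 (ok).
Both compensating conditions met → exception applies.

Approved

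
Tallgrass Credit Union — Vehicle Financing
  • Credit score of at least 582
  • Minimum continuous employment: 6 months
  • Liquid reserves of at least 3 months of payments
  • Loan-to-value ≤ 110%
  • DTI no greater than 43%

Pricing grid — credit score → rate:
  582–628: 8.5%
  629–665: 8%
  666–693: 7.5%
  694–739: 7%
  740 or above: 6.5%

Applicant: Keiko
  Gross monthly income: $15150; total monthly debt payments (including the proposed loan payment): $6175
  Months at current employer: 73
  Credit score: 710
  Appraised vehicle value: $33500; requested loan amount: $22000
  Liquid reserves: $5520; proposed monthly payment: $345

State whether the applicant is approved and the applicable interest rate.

Approved at 7%

Credit score 710 ≥ 582 (meets minimum)
DTI = 6,175/15,150 = 40.8% ≤ 43%
Employment 73 ≥ 6 months
LTV = 22,000/33,500 = 65.7% ≤ 110%
Reserves: 5,520 ÷ 345 = 16.0 months (meets 3-month minimum)
All requirements met. Score 710 falls in the 694–739 tier → 7%.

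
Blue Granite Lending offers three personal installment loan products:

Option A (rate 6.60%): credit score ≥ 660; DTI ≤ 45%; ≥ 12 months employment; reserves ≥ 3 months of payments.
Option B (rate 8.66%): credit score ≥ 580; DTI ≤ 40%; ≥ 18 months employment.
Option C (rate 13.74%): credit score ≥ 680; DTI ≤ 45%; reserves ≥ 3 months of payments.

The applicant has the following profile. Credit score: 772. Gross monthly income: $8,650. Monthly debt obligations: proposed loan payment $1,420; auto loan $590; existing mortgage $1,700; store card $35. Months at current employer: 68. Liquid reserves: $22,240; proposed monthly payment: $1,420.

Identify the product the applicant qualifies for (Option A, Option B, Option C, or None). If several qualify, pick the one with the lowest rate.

Total debts = (1,420 + 590 + 1,700 + 35) = 3,745; DTI = 3,745/8,650 = 43.3%.
Reserves = 22,240/1,420 = 15.7 months.
Option A: score 772 ≥ 660; DTI 43.3% ≤ 45%; employment 68 ≥ 12 mo; reserves 15.7 ≥ 3 mo → qualifies.
Option B: score 772 ≥ 580; DTI 43.3% > 40%; employment 68 ≥ 18 mo → does not qualify.
Option C: score 772 ≥ 680; DTI 43.3% ≤ 45%; reserves 15.7 ≥ 3 mo → qualifies.
Qualifying: Option A, Option C. Lowest rate is 6.60% → Option A.

Option A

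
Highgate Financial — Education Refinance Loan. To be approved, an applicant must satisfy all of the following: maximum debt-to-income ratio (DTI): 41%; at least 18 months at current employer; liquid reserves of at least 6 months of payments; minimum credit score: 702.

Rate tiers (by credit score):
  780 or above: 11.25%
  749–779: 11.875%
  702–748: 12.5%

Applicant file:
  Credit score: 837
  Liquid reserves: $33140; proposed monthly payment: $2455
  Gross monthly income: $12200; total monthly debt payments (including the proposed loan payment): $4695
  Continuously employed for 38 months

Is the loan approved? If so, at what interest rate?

Approved at 11.25%

Credit score 837 ≥ 702 (meets minimum)
Reserves: 33,140 ÷ 2,455 = 13.5 months (meets 6-month minimum)
Employment 38 ≥ 18 months
Debt-to-income = 4,695/12,200 = 38.5% — meets 41% limit
All requirements met. Score 837 falls in the 780 or above tier → 11.25%.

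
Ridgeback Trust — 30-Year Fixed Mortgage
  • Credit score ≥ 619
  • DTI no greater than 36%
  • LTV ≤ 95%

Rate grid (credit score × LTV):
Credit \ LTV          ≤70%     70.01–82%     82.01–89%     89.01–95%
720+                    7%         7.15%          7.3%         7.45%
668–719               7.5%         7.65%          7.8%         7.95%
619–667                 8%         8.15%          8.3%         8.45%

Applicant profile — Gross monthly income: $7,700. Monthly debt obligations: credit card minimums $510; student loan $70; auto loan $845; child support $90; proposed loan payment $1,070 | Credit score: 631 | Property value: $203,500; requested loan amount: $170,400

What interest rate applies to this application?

Credit score 631 ≥ 619; Total monthly debts = (510 + 70 + 845 + 90 + 1,070) = 2,585. Debt-to-income = 2,585/7,700 = 33.6% — meets 36% limit
LTV = 170,400/203,500 = 83.7% ≤ 95%
Score 631 is in the 619–667 band; LTV 83.7% is in the 82.01–89% band → 8.3%.

8.3%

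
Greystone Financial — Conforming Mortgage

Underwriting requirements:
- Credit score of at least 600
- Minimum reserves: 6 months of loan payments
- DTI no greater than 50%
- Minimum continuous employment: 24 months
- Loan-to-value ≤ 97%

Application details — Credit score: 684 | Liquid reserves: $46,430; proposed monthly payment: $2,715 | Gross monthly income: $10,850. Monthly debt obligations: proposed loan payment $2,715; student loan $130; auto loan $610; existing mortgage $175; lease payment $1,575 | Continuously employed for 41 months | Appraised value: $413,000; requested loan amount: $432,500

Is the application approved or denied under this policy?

Denied

Credit score 684 ≥ 600 (meets)
Liquid reserves cover 46,430/2,715 = 17.1 months — ≥ 6 required
Total monthly debts = (2,715 + 130 + 610 + 175 + 1,575) = 5,205. DTI = 5,205/10,850 = 48% ≤ 50%
Employment 41 ≥ 24 months
LTV = 432,500/413,000 = 104.7% > 97%
Fails on LTV.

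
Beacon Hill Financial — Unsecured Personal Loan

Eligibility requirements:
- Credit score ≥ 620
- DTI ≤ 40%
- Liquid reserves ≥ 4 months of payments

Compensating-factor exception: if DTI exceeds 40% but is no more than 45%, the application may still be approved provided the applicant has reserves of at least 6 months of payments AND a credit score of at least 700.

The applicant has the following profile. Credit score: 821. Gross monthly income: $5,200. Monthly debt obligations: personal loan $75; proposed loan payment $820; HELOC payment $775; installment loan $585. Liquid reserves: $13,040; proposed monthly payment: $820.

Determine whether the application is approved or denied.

Credit score 821 ≥ 620 (meets base)
Total debts = (75 + 820 + 775 + 585) = 2,255. DTI: 2,255 ÷ 5,200 = 43.4%, over the 40% base limit.
Liquid reserves cover 13,040/820 = 15.9 months — ≥ 4 required
43.4% falls in the override range (40%–45%), so the compensating-factor test applies.
Override check — reserves: 15.9 mo (ok); score: 821 (ok).
Both compensating conditions met → exception applies.

Approved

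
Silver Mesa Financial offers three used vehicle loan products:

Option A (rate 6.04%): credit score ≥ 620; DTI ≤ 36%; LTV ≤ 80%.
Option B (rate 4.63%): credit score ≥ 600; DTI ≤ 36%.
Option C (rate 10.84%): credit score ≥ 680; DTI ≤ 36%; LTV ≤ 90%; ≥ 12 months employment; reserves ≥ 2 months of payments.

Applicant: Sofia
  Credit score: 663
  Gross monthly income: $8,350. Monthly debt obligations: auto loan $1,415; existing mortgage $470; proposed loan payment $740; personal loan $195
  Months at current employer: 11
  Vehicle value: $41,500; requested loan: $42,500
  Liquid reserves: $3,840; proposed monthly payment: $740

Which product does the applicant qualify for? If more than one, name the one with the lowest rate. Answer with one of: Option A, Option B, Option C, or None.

Total debts = (1,415 + 470 + 740 + 195) = 2,820; DTI = 2,820/8,350 = 33.8%.
LTV = 42,500/41,500 = 102.4%.
Reserves = 3,840/740 = 5.2 months.
Option A: score 663 ≥ 620; DTI 33.8% ≤ 36%; LTV 102.4% > 80% → does not qualify.
Option B: score 663 ≥ 600; DTI 33.8% ≤ 36% → qualifies.
Option C: score 663 < 680; DTI 33.8% ≤ 36%; LTV 102.4% > 90%; employment 11 < 12 mo; reserves 5.2 ≥ 2 mo → does not qualify.

Option B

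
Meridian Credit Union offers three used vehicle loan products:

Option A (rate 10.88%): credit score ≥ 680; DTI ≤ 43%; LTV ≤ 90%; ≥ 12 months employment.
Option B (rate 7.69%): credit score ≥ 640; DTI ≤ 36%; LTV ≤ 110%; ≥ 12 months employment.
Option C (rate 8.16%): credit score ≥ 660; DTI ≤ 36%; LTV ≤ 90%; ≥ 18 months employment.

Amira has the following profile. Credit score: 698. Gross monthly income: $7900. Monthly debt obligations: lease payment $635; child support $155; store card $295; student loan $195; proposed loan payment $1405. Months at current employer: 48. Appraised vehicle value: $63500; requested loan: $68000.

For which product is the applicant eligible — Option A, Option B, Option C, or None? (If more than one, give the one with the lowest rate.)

Total debts = (635 + 155 + 295 + 195 + 1,405) = 2,685; DTI = 2,685/7,900 = 34%.
LTV = 68,000/63,500 = 107.1%.
Option A: score 698 ≥ 680; DTI 34% ≤ 43%; LTV 107.1% > 90%; employment 48 ≥ 12 mo → does not qualify.
Option B: score 698 ≥ 640; DTI 34% ≤ 36%; LTV 107.1% ≤ 110%; employment 48 ≥ 12 mo → qualifies.
Option C: score 698 ≥ 660; DTI 34% ≤ 36%; LTV 107.1% > 90%; employment 48 ≥ 18 mo → does not qualify.

Option B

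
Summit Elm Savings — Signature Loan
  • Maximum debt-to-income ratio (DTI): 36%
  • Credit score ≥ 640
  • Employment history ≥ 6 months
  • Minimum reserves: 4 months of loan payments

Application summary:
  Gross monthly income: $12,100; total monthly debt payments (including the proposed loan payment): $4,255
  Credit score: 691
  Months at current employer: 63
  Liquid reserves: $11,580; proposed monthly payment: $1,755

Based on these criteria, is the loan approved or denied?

Debt-to-income = 4,255/12,100 = 35.2% — meets 36% limit
Credit score 691 ≥ 640 (meets)
Employment 63 ≥ 6 months
Reserves: 11,580 ÷ 1,755 = 6.6 months (meets 4-month minimum)
All criteria satisfied.

Approved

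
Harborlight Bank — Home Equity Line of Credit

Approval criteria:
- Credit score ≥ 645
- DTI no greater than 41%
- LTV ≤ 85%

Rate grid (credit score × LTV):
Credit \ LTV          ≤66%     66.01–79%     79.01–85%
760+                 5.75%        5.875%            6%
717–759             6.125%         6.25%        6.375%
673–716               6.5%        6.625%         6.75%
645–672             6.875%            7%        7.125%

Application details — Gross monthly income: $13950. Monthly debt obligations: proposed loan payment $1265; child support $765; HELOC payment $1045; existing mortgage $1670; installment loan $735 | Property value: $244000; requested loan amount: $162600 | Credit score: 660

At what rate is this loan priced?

7%

Credit score 660 ≥ 645; Total monthly debts = (1,265 + 765 + 1,045 + 1,670 + 735) = 5,480. DTI = 5,480/13,950 = 39.3% ≤ 41%
LTV: 162,600 ÷ 244,000 = 66.6%, within 85% cap
Row: 660 falls in 645–672. Column: 66.6% falls in 66.01–79%. Rate = 7%.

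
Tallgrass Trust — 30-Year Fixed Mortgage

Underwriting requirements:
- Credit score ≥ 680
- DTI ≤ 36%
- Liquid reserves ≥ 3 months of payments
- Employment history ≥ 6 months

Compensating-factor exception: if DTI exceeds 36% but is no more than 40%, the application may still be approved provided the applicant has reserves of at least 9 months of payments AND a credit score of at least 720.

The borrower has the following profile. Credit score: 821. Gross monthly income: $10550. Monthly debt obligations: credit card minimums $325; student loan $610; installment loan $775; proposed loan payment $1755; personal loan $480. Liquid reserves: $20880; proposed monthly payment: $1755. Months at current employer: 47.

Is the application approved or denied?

Credit score 821 ≥ 680 (meets base)
Total debts = (325 + 610 + 775 + 1,755 + 480) = 3,945. DTI: 3,945 ÷ 10,550 = 37.4%, over the 36% base limit.
Reserves: 20,880 ÷ 1,755 = 11.9 months (meets 3-month minimum)
Employment 47 ≥ 6 months
DTI 37.4% is within the 36%–40% exception band; checking compensating factors.
Reserves 11.9 ≥ 9 months; credit score 821 ≥ 720.
Both compensating conditions met → exception applies.

Approved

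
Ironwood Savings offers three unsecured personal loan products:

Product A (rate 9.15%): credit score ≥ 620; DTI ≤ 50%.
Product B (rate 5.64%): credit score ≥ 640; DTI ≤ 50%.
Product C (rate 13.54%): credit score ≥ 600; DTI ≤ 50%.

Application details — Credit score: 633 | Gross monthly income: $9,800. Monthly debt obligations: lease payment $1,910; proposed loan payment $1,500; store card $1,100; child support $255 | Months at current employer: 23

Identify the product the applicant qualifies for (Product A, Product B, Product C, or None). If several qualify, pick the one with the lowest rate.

Total debts = (1,910 + 1,500 + 1,100 + 255) = 4,765; DTI = 4,765/9,800 = 48.6%.
Product A: score 633 ≥ 620; DTI 48.6% ≤ 50% → qualifies.
Product B: score 633 < 640; DTI 48.6% ≤ 50% → does not qualify.
Product C: score 633 ≥ 600; DTI 48.6% ≤ 50% → qualifies.
Qualifying: Product A, Product C. Lowest rate is 9.15% → Product A.

Product A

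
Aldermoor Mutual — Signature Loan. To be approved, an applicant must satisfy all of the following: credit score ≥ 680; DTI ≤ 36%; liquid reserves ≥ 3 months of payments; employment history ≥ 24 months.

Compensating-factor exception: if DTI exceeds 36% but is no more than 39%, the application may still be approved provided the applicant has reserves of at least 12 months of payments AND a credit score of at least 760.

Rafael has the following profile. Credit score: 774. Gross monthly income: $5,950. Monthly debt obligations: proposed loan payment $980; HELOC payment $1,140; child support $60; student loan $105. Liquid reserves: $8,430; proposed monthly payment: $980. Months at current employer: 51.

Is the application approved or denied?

Denied

Credit score 774 ≥ 680 (meets base)
Total debts = (980 + 1,140 + 60 + 105) = 2,285. DTI = 2,285/5,950 = 38.4% > 36% — standard DTI limit exceeded.
Liquid reserves cover 8,430/980 = 8.6 months — ≥ 3 required
Employment 51 ≥ 24 months
DTI 38.4% is within the 36%–39% exception band; checking compensating factors.
Override check — reserves: 8.6 mo (short of 12); score: 774 (ok).
Compensating-factor requirement not fully met.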